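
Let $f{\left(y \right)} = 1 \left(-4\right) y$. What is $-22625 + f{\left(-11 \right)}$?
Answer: $-22581$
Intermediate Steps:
$f{\left(y \right)} = - 4 y$
$-22625 + f{\left(-11 \right)} = -22625 - -44 = -22625 + 44 = -22581$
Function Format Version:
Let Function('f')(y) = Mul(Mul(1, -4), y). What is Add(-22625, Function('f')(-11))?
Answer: -22581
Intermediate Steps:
Function('f')(y) = Mul(-4, y)
Add(-22625, Function('f')(-11)) = Add(-22625, Mul(-4, -11)) = Add(-22625, 44) = -22581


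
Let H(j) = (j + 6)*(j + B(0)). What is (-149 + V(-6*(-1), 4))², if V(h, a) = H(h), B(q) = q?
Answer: 5929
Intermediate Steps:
H(j) = j*(6 + j) (H(j) = (j + 6)*(j + 0) = (6 + j)*j = j*(6 + j))
V(h, a) = h*(6 + h)
(-149 + V(-6*(-1), 4))² = (-149 + (-6*(-1))*(6 - 6*(-1)))² = (-149 + 6*(6 + 6))² = (-149 + 6*12)² = (-149 + 72)² = (-77)² = 5929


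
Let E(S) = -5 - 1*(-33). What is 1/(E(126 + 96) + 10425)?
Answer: 1/10453 ≈ 9.5666e-5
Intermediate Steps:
E(S) = 28 (E(S) = -5 + 33 = 28)
1/(E(126 + 96) + 10425) = 1/(28 + 10425) = 1/10453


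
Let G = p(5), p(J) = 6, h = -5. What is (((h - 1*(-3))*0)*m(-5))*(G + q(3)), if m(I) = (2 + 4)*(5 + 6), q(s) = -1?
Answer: 0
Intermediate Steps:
G = 6
m(I) = 66 (m(I) = 6*11 = 66)
(((h - 1*(-3))*0)*m(-5))*(G + q(3)) = (((-5 - 1*(-3))*0)*66)*(6 - 1) = (((-5 + 3)*0)*66)*5 = (-2*0*66)*5 = (0*66)*5 = 0*5 = 0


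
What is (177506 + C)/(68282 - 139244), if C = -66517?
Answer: -110989/70962 ≈ -1.5641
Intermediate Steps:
(177506 + C)/(68282 - 139244) = (177506 - 66517)/(68282 - 139244) = 110989/(-70962) = 110989*(-1/70962) = -110989/70962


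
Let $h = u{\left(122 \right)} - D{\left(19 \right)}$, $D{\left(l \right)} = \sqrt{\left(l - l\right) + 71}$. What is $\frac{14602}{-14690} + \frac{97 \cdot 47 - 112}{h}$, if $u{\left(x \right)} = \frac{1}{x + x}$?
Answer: $- \frac{7766310603}{6209543795} - \frac{264756592 \sqrt{71}}{4227055} \approx -529.01$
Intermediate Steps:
$D{\left(l \right)} = \sqrt{71}$ ($D{\left(l \right)} = \sqrt{0 + 71} = \sqrt{71}$)
$u{\left(x \right)} = \frac{1}{2 x}$
$h = \frac{1}{244} - \sqrt{71}$ ($h = \frac{1}{2 \cdot 122} - \sqrt{71} = \frac{1}{2} \cdot \frac{1}{122} - \sqrt{71} = \frac{1}{244} - \sqrt{71} \approx -8.4221$)
$\frac{14602}{-14690} + \frac{97 \cdot 47 - 112}{h} = \frac{14602}{-14690} + \frac{97 \cdot 47 - 112}{\frac{1}{244} - \sqrt{71}} = 14602 \left(- \frac{1}{14690}\right) + \frac{4559 - 112}{\frac{1}{244} - \sqrt{71}} = - \frac{7301}{7345} + \frac{4447}{\frac{1}{244} - \sqrt{71}}$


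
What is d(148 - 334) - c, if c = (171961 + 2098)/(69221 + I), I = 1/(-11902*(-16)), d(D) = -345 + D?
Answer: -370143780929/693783867 ≈ -533.51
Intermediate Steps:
I = 1/190432 ≈ 5.2512e-6
c = 1744547552/693783867 (c = (171961 + 2098)/(69221 + 1/190432) = 174059/(13181893473/190432) = 174059*(190432/13181893473) = 1744547552/693783867 ≈ 2.5145)
d(148 - 334) - c = (-345 + (148 - 334)) - 1*1744547552/693783867 = (-345 - 186) - 1744547552/693783867 = -531 - 1744547552/693783867 = -370143780929/693783867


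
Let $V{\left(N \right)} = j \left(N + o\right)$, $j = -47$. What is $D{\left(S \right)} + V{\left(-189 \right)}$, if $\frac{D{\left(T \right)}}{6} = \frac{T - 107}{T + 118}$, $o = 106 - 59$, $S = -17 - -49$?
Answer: $6671$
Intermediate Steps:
$S = 32$ ($S = -17 + 49 = 32$)
$o = 47$
$D{\left(T \right)} = \frac{6 \left(-107 + T\right)}{118 + T}$ ($D{\left(T \right)} = 6 \frac{T - 107}{T + 118} = 6 \frac{-107 + T}{118 + T} = \frac{6 \left(-107 + T\right)}{118 + T}$)
$V{\left(N \right)} = -2209 - 47 N$ ($V{\left(N \right)} = - 47 \left(N + 47\right) = - 47 \left(47 + N\right) = -2209 - 47 N$)
$D{\left(S \right)} + V{\left(-189 \right)} = \frac{6 \left(-107 + 32\right)}{118 + 32} - -6674 = 6 \cdot \frac{1}{150} \left(-75\right) + \left(-2209 + 8883\right) = 6 \cdot \frac{1}{150} \left(-75\right) + 6674 = -3 + 6674 = 6671$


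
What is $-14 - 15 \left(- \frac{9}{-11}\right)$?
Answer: $- \frac{289}{11} \approx -26.273$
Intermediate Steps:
$-14 - 15 \left(- \frac{9}{-11}\right) = -14 - 15 \left(\left(-9\right) \left(- \frac{1}{11}\right)\right) = -14 - \frac{135}{11} = - \frac{289}{11}$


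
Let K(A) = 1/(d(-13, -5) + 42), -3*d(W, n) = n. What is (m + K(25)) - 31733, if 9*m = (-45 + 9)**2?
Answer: -4138156/131 ≈ -31589.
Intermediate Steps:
d(W, n) = -n/3
K(A) = 3/131 (K(A) = 1/(-1/3*(-5) + 42) = 1/(5/3 + 42) = 1/(131/3) = 3/131)
m = 144 (m = (-45 + 9)**2/9 = (1/9)*(-36)**2 = (1/9)*1296 = 144)
(m + K(25)) - 31733 = (144 + 3/131) - 31733 = 18867/131 - 31733 = -4138156/131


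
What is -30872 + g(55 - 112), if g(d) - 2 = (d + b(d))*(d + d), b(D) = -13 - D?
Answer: -29388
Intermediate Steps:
g(d) = 2 - 26*d (g(d) = 2 + (d + (-13 - d))*(d + d) = 2 - 26*d)
-30872 + g(55 - 112) = -30872 + (2 - 26*(55 - 112)) = -30872 + (2 - 26*(-57)) = -30872 + (2 + 1482) = -30872 + 1484 = -29388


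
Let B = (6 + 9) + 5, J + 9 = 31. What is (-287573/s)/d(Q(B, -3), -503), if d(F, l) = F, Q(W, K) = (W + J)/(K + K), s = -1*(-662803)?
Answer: 287573/4639621 ≈ 0.061982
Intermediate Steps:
J = 22 (J = -9 + 31 = 22)
s = 662803
B = 20 (B = 15 + 5 = 20)
Q(W, K) = (22 + W)/(2*K) (Q(W, K) = (W + 22)/(K + K) = (22 + W)/((2*K)) = (22 + W)*(1/(2*K)) = (22 + W)/(2*K))
(-287573/s)/d(Q(B, -3), -503) = (-287573/662803)/(((½)*(22 + 20)/(-3))) = (-287573*1/662803)/(((½)*(-⅓)*42)) = -287573/662803/(-7) = -287573/662803*(-⅐) = 287573/4639621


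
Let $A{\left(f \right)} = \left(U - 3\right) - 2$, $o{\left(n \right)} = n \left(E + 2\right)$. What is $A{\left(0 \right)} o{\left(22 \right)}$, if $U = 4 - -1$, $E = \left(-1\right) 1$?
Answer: $0$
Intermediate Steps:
$E = -1$
$U = 5$ ($U = 4 + 1 = 5$)
$o{\left(n \right)} = n$ ($o{\left(n \right)} = n \left(-1 + 2\right) = n 1 = n$)
$A{\left(f \right)} = 0$ ($A{\left(f \right)} = \left(5 - 3\right) - 2 = 2 - 2 = 0$)
$A{\left(0 \right)} o{\left(22 \right)} = 0 \cdot 22 = 0$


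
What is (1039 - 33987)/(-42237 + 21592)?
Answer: 32948/20645 ≈ 1.5959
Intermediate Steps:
(1039 - 33987)/(-42237 + 21592) = -32948/(-20645) = -32948*(-1/20645) = 32948/20645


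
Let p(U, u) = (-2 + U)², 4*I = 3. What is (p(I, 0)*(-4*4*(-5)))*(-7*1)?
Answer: -875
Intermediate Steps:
I = ¾ (I = (¼)*3 = ¾ ≈ 0.75000)
(p(I, 0)*(-4*4*(-5)))*(-7*1) = ((-2 + ¾)²*(-4*4*(-5)))*(-7*1) = ((-5/4)²*(-16*(-5)))*(-7) = ((25/16)*80)*(-7) = 125*(-7) = -875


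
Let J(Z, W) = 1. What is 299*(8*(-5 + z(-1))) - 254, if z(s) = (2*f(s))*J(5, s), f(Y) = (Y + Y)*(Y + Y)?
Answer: 6922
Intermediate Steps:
f(Y) = 4*Y² (f(Y) = (2*Y)*(2*Y) = 4*Y²)
z(s) = 8*s² (z(s) = (2*(4*s²))*1 = (8*s²)*1 = 8*s²)
299*(8*(-5 + z(-1))) - 254 = 299*(8*(-5 + 8*(-1)²)) - 254 = 299*(8*(-5 + 8*1)) - 254 = 299*(8*(-5 + 8)) - 254 = 299*(8*3) - 254 = 299*24 - 254 = 7176 - 254 = 6922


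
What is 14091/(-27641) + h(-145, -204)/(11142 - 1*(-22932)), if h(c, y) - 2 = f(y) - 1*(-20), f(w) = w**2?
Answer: 335389612/470919717 ≈ 0.71220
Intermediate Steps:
h(c, y) = 22 + y**2 (h(c, y) = 2 + (y**2 - 1*(-20)) = 2 + (y**2 + 20) = 2 + (20 + y**2) = 22 + y**2)
14091/(-27641) + h(-145, -204)/(11142 - 1*(-22932)) = 14091/(-27641) + (22 + (-204)**2)/(11142 - 1*(-22932)) = 14091*(-1/27641) + (22 + 41616)/(11142 + 22932) = -14091/27641 + 41638/34074 = -14091/27641 + 41638*(1/34074) = -14091/27641 + 20819/17037 = 335389612/470919717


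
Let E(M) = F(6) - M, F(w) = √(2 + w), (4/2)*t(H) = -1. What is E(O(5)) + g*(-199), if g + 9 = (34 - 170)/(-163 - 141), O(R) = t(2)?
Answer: 32347/19 + 2*√2 ≈ 1705.3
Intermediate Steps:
t(H) = -½ (t(H) = (½)*(-1) = -½)
O(R) = -½
g = -325/38 (g = -9 + (34 - 170)/(-163 - 141) = -9 - 136/(-304) = -9 - 136*(-1/304) = -9 + 17/38 = -325/38 ≈ -8.5526)
E(M) = -M + 2*√2 (E(M) = √(2 + 6) - M = √8 - M = 2*√2 - M = -M + 2*√2)
E(O(5)) + g*(-199) = (-1*(-½) + 2*√2) - 325/38*(-199) = (½ + 2*√2) + 64675/38 = 32347/19 + 2*√2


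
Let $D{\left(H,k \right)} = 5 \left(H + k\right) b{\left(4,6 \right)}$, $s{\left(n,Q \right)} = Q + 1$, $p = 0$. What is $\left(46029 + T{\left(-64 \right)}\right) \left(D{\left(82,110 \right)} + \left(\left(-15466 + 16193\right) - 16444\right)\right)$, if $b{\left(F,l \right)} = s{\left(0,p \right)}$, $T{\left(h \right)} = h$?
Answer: $-678305505$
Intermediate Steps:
$s{\left(n,Q \right)} = 1 + Q$
$b{\left(F,l \right)} = 1$ ($b{\left(F,l \right)} = 1 + 0 = 1$)
$D{\left(H,k \right)} = 5 H + 5 k$ ($D{\left(H,k \right)} = 5 \left(H + k\right) 1 = \left(5 H + 5 k\right) 1 = 5 H + 5 k$)
$\left(46029 + T{\left(-64 \right)}\right) \left(D{\left(82,110 \right)} + \left(\left(-15466 + 16193\right) - 16444\right)\right) = \left(46029 - 64\right) \left(\left(5 \cdot 82 + 5 \cdot 110\right) + \left(\left(-15466 + 16193\right) - 16444\right)\right) = 45965 \left(\left(410 + 550\right) + \left(727 - 16444\right)\right) = 45965 \left(960 - 15717\right) = 45965 \left(-14757\right) = -678305505$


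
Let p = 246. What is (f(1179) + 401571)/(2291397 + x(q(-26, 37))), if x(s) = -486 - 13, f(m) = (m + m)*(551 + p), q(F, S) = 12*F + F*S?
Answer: 2280897/2290898 ≈ 0.99563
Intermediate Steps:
f(m) = 1594*m (f(m) = (m + m)*(551 + 246) = (2*m)*797 = 1594*m)
x(s) = -499
(f(1179) + 401571)/(2291397 + x(q(-26, 37))) = (1594*1179 + 401571)/(2291397 - 499) = (1879326 + 401571)/2290898 = 2280897*(1/2290898) = 2280897/2290898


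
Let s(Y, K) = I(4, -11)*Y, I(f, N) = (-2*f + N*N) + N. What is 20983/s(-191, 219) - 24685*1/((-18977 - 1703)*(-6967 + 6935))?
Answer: -1436662325/1289240832 ≈ -1.1143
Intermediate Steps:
I(f, N) = N + N**2 - 2*f (I(f, N) = (-2*f + N**2) + N = (N**2 - 2*f) + N = N + N**2 - 2*f)
s(Y, K) = 102*Y (s(Y, K) = (-11 + (-11)**2 - 2*4)*Y = (-11 + 121 - 8)*Y = 102*Y)
20983/s(-191, 219) - 24685*1/((-18977 - 1703)*(-6967 + 6935)) = 20983/((102*(-191))) - 24685*1/((-18977 - 1703)*(-6967 + 6935)) = 20983/(-19482) - 24685/((-20680*(-32))) = 20983*(-1/19482) - 24685/661760 = -20983/19482 - 24685*1/661760 = -20983/19482 - 4937/132352 = -1436662325/1289240832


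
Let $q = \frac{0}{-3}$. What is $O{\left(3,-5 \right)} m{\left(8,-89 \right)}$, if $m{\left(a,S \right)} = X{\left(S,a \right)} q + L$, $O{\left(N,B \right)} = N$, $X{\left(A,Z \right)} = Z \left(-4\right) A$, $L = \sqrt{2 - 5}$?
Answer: $3 i \sqrt{3} \approx 5.1962 i$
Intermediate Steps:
$q = 0$ ($q = 0 \left(- \frac{1}{3}\right) = 0$)
$L = i \sqrt{3}$ ($L = \sqrt{-3} = i \sqrt{3} \approx 1.732 i$)
$X{\left(A,Z \right)} = - 4 A Z$ ($X{\left(A,Z \right)} = - 4 Z A = - 4 A Z$)
$m{\left(a,S \right)} = i \sqrt{3}$ ($m{\left(a,S \right)} = - 4 S a 0 + i \sqrt{3} = 0 + i \sqrt{3} = i \sqrt{3}$)
$O{\left(3,-5 \right)} m{\left(8,-89 \right)} = 3 i \sqrt{3}$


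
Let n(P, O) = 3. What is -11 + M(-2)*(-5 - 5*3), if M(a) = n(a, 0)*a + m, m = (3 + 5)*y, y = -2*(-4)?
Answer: -1171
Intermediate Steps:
y = 8
m = 64 (m = (3 + 5)*8 = 8*8 = 64)
M(a) = 64 + 3*a (M(a) = 3*a + 64 = 64 + 3*a)
-11 + M(-2)*(-5 - 5*3) = -11 + (64 + 3*(-2))*(-5 - 5*3) = -11 + (64 - 6)*(-5 - 15) = -11 + 58*(-20) = -11 - 1160 = -1171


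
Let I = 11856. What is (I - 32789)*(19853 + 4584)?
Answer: -511539721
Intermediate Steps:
(I - 32789)*(19853 + 4584) = (11856 - 32789)*(19853 + 4584) = -20933*24437 = -511539721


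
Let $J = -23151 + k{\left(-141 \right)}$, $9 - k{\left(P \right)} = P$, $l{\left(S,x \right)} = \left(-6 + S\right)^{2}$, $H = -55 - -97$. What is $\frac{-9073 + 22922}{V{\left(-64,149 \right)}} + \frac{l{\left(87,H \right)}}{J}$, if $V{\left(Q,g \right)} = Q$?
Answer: $- \frac{106320251}{490688} \approx -216.68$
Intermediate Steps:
$H = 42$ ($H = -55 + 97 = 42$)
$k{\left(P \right)} = 9 - P$
$J = -23001$ ($J = -23151 + \left(9 - -141\right) = -23151 + \left(9 + 141\right) = -23151 + 150 = -23001$)
$\frac{-9073 + 22922}{V{\left(-64,149 \right)}} + \frac{l{\left(87,H \right)}}{J} = \frac{-9073 + 22922}{-64} + \frac{\left(-6 + 87\right)^{2}}{-23001} = 13849 \left(- \frac{1}{64}\right) + 81^{2} \left(- \frac{1}{23001}\right) = - \frac{13849}{64} + 6561 \left(- \frac{1}{23001}\right) = - \frac{13849}{64} - \frac{2187}{7667} = - \frac{106320251}{490688}$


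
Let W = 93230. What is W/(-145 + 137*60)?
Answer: 18646/1615 ≈ 11.546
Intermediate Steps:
W/(-145 + 137*60) = 93230/(-145 + 137*60) = 93230/(-145 + 8220) = 93230/8075 = 93230*(1/8075) = 18646/1615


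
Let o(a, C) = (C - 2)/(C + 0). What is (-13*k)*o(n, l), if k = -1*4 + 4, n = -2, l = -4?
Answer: 0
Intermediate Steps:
k = 0 (k = -4 + 4 = 0)
o(a, C) = (-2 + C)/C
(-13*k)*o(n, l) = (-13*0)*((-2 - 4)/(-4)) = 0*(-1/4*(-6)) = 0*(3/2) = 0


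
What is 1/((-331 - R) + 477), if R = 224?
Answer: -1/78 ≈ -0.012821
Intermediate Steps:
1/((-331 - R) + 477) = 1/((-331 - 1*224) + 477) = 1/((-331 - 224) + 477) = 1/(-555 + 477) = 1/(-78) = -1/78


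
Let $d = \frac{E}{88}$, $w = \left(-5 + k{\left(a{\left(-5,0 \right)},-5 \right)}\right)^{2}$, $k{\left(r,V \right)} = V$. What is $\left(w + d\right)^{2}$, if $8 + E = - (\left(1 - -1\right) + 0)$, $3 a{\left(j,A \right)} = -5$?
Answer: $\frac{19316025}{1936} \approx 9977.3$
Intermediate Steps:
$a{\left(j,A \right)} = - \frac{5}{3}$ ($a{\left(j,A \right)} = \frac{1}{3} \left(-5\right) = - \frac{5}{3}$)
$E = -10$ ($E = -8 - \left(\left(1 - -1\right) + 0\right) = -8 - \left(\left(1 + 1\right) + 0\right) = -8 - \left(2 + 0\right) = -8 - 2 = -10$)
$w = 100$ ($w = \left(-5 - 5\right)^{2} = \left(-10\right)^{2} = 100$)
$d = - \frac{5}{44}$ ($d = - \frac{10}{88} = \left(-10\right) \frac{1}{88} = - \frac{5}{44} \approx -0.11364$)
$\left(w + d\right)^{2} = \left(100 - \frac{5}{44}\right)^{2} = \left(\frac{4395}{44}\right)^{2} = \frac{19316025}{1936}$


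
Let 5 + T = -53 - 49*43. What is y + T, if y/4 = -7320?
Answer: -31445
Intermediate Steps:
y = -29280 (y = 4*(-7320) = -29280)
T = -2165 (T = -5 + (-53 - 49*43) = -5 + (-53 - 2107) = -5 - 2160 = -2165)
y + T = -29280 - 2165 = -31445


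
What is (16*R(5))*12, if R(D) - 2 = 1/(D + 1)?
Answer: 416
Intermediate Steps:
R(D) = 2 + 1/(1 + D) (R(D) = 2 + 1/(D + 1) = 2 + 1/(1 + D))
(16*R(5))*12 = (16*((3 + 2*5)/(1 + 5)))*12 = (16*((3 + 10)/6))*12 = (16*((⅙)*13))*12 = (16*(13/6))*12 = (104/3)*12 = 416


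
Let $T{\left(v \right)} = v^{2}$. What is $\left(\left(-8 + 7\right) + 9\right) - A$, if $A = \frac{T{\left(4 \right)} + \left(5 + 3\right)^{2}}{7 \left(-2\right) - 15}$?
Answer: $\frac{312}{29} \approx 10.759$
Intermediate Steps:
$A = - \frac{80}{29}$ ($A = \frac{4^{2} + \left(5 + 3\right)^{2}}{7 \left(-2\right) - 15} = \frac{16 + 8^{2}}{-14 - 15} = \frac{16 + 64}{-29} = 80 \left(- \frac{1}{29}\right) = - \frac{80}{29} \approx -2.7586$)
$\left(\left(-8 + 7\right) + 9\right) - A = \left(\left(-8 + 7\right) + 9\right) - - \frac{80}{29} = \left(-1 + 9\right) + \frac{80}{29} = 8 + \frac{80}{29} = \frac{312}{29}$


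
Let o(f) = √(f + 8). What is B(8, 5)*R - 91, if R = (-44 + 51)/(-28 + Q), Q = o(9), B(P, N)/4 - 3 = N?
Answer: -76069/767 - 224*√17/767 ≈ -100.38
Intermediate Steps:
o(f) = √(8 + f)
B(P, N) = 12 + 4*N
Q = √17 (Q = √(8 + 9) = √17 ≈ 4.1231)
R = 7/(-28 + √17) (R = (-44 + 51)/(-28 + √17) = 7/(-28 + √17) ≈ -0.29317)
B(8, 5)*R - 91 = (12 + 4*5)*(-196/767 - 7*√17/767) - 91 = (12 + 20)*(-196/767 - 7*√17/767) - 91 = 32*(-196/767 - 7*√17/767) - 91 = (-6272/767 - 224*√17/767) - 91 = -76069/767 - 224*√17/767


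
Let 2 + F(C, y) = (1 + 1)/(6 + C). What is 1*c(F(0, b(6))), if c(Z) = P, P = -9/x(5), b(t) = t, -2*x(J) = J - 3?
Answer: 9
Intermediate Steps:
x(J) = 3/2 - J/2 (x(J) = -(J - 3)/2 = -(-3 + J)/2 = 3/2 - J/2)
F(C, y) = -2 + 2/(6 + C) (F(C, y) = -2 + (1 + 1)/(6 + C) = -2 + 2/(6 + C))
P = 9 (P = -9/(3/2 - 1/2*5) = -9/(3/2 - 5/2) = -9/(-1) = -9*(-1) = 9)
c(Z) = 9
1*c(F(0, b(6))) = 1*9 = 9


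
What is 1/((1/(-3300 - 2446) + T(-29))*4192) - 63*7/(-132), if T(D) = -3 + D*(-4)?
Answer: 4546734629/1360926512 ≈ 3.3409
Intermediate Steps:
T(D) = -3 - 4*D
1/((1/(-3300 - 2446) + T(-29))*4192) - 63*7/(-132) = 1/((1/(-3300 - 2446) + (-3 - 4*(-29)))*4192) - 63*7/(-132) = (1/4192)/(1/(-5746) + (-3 + 116)) - 441*(-1/132) = (1/4192)/(-1/5746 + 113) + 147/44 = (1/4192)/(649297/5746) + 147/44 = (5746/649297)*(1/4192) + 147/44 = 2873/1360926512 + 147/44 = 4546734629/1360926512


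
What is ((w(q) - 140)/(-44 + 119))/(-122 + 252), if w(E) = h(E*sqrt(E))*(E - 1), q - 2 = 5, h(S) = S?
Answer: -14/975 + 7*sqrt(7)/1625 ≈ -0.0029619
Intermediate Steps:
q = 7 (q = 2 + 5 = 7)
w(E) = E**(3/2)*(-1 + E) (w(E) = (E*sqrt(E))*(E - 1) = E**(3/2)*(-1 + E))
((w(q) - 140)/(-44 + 119))/(-122 + 252) = ((7**(3/2)*(-1 + 7) - 140)/(-44 + 119))/(-122 + 252) = (((7*sqrt(7))*6 - 140)/75)/130 = ((42*sqrt(7) - 140)*(1/75))*(1/130) = ((-140 + 42*sqrt(7))*(1/75))*(1/130) = (-28/15 + 14*sqrt(7)/25)*(1/130) = -14/975 + 7*sqrt(7)/1625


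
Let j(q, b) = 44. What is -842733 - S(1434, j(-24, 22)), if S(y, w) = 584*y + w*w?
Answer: -1682125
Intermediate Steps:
S(y, w) = w**2 + 584*y (S(y, w) = 584*y + w**2 = w**2 + 584*y)
-842733 - S(1434, j(-24, 22)) = -842733 - (44**2 + 584*1434) = -842733 - (1936 + 837456) = -842733 - 1*839392 = -842733 - 839392 = -1682125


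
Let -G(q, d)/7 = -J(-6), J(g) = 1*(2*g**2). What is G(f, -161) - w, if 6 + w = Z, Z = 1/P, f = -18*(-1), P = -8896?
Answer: 4536961/8896 ≈ 510.00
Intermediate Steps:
J(g) = 2*g**2
f = 18
Z = -1/8896 (Z = 1/(-8896) = -1/8896 ≈ -0.00011241)
w = -53377/8896 (w = -6 - 1/8896 = -53377/8896 ≈ -6.0001)
G(q, d) = 504 (G(q, d) = -(-7)*2*(-6)**2 = -(-7)*2*36 = -(-7)*72 = -7*(-72) = 504)
G(f, -161) - w = 504 - 1*(-53377/8896) = 504 + 53377/8896 = 4536961/8896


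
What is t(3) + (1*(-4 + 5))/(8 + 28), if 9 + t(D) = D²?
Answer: 1/36 ≈ 0.027778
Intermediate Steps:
t(D) = -9 + D²
t(3) + (1*(-4 + 5))/(8 + 28) = (-9 + 3²) + (1*(-4 + 5))/(8 + 28) = (-9 + 9) + (1*1)/36 = 0 + (1/36)*1 = 0 + 1/36 = 1/36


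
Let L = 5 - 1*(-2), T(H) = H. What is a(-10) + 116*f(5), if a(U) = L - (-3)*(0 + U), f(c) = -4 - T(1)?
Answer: -603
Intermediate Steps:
L = 7 (L = 5 + 2 = 7)
f(c) = -5 (f(c) = -4 - 1*1 = -4 - 1 = -5)
a(U) = 7 + 3*U (a(U) = 7 - (-3)*(0 + U) = 7 - (-3)*U = 7 + 3*U)
a(-10) + 116*f(5) = (7 + 3*(-10)) + 116*(-5) = (7 - 30) - 580 = -23 - 580 = -603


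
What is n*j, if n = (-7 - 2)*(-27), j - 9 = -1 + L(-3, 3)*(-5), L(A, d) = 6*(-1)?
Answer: 9234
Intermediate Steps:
L(A, d) = -6
j = 38 (j = 9 + (-1 - 6*(-5)) = 9 + (-1 + 30) = 9 + 29 = 38)
n = 243 (n = -9*(-27) = 243)
n*j = 243*38 = 9234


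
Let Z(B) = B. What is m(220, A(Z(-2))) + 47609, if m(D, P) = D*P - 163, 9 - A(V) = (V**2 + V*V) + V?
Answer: 48106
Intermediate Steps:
A(V) = 9 - V - 2*V**2 (A(V) = 9 - ((V**2 + V*V) + V) = 9 - ((V**2 + V**2) + V) = 9 - (2*V**2 + V) = 9 - (V + 2*V**2) = 9 + (-V - 2*V**2) = 9 - V - 2*V**2)
m(D, P) = -163 + D*P
m(220, A(Z(-2))) + 47609 = (-163 + 220*(9 - 1*(-2) - 2*(-2)**2)) + 47609 = (-163 + 220*(9 + 2 - 2*4)) + 47609 = (-163 + 220*(9 + 2 - 8)) + 47609 = (-163 + 220*3) + 47609 = (-163 + 660) + 47609 = 497 + 47609 = 48106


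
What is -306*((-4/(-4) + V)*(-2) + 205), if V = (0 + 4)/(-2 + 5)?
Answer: -61302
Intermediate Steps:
V = 4/3 ≈ 1.3333
-306*((-4/(-4) + V)*(-2) + 205) = -306*((-4/(-4) + 4/3)*(-2) + 205) = -306*((-4*(-¼) + 4/3)*(-2) + 205) = -306*((1 + 4/3)*(-2) + 205) = -306*((7/3)*(-2) + 205) = -306*(-14/3 + 205) = -306*601/3 = -61302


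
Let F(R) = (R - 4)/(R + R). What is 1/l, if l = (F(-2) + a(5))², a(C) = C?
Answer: 4/169 ≈ 0.023669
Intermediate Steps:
F(R) = (-4 + R)/(2*R) (F(R) = (-4 + R)/((2*R)) = (-4 + R)*(1/(2*R)) = (-4 + R)/(2*R))
l = 169/4 (l = ((½)*(-4 - 2)/(-2) + 5)² = ((½)*(-½)*(-6) + 5)² = (3/2 + 5)² = (13/2)² = 169/4 ≈ 42.250)
1/l = 1/(169/4) = 4/169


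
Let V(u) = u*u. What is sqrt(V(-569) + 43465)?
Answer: sqrt(367226) ≈ 605.99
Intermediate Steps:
V(u) = u**2
sqrt(V(-569) + 43465) = sqrt((-569)**2 + 43465) = sqrt(323761 + 43465) = sqrt(367226)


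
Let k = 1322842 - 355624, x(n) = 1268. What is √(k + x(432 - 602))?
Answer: √968486 ≈ 984.12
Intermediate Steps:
k = 967218
√(k + x(432 - 602)) = √(967218 + 1268) = √968486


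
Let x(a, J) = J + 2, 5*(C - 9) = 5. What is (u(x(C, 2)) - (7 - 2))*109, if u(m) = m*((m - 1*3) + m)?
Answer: 1635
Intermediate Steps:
C = 10 (C = 9 + (1/5)*5 = 9 + 1 = 10)
x(a, J) = 2 + J
u(m) = m*(-3 + 2*m) (u(m) = m*((m - 3) + m) = m*((-3 + m) + m) = m*(-3 + 2*m))
(u(x(C, 2)) - (7 - 2))*109 = ((2 + 2)*(-3 + 2*(2 + 2)) - (7 - 2))*109 = (4*(-3 + 2*4) - 1*5)*109 = (4*(-3 + 8) - 5)*109 = (4*5 - 5)*109 = (20 - 5)*109 = 15*109 = 1635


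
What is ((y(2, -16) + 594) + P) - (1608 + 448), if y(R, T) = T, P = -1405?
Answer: -2883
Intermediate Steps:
((y(2, -16) + 594) + P) - (1608 + 448) = ((-16 + 594) - 1405) - (1608 + 448) = (578 - 1405) - 1*2056 = -827 - 2056 = -2883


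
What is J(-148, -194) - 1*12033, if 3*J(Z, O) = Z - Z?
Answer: -12033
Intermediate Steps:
J(Z, O) = 0 (J(Z, O) = (Z - Z)/3 = (1/3)*0 = 0)
J(-148, -194) - 1*12033 = 0 - 1*12033 = 0 - 12033 = -12033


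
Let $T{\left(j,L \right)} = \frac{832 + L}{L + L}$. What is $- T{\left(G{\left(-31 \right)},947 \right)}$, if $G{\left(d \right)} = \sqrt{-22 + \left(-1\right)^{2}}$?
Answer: $- \frac{1779}{1894} \approx -0.93928$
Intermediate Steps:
$G{\left(d \right)} = i \sqrt{21}$ ($G{\left(d \right)} = \sqrt{-22 + 1} = \sqrt{-21} = i \sqrt{21}$)
$T{\left(j,L \right)} = \frac{832 + L}{2 L}$
$- T{\left(G{\left(-31 \right)},947 \right)} = - \frac{832 + 947}{2 \cdot 947} = - \frac{1779}{2 \cdot 947} = \left(-1\right) \frac{1779}{1894} = - \frac{1779}{1894}$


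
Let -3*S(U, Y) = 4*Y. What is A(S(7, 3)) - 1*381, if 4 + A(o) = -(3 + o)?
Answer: -384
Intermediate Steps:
S(U, Y) = -4*Y/3
A(o) = -7 - o (A(o) = -4 - (3 + o) = -4 + (-3 - o) = -7 - o)
A(S(7, 3)) - 1*381 = (-7 - (-4)*3/3) - 1*381 = (-7 - 1*(-4)) - 381 = (-7 + 4) - 381 = -3 - 381 = -384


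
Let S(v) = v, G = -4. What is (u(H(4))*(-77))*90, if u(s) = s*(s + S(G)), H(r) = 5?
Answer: -34650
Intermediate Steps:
u(s) = s*(-4 + s) (u(s) = s*(s - 4) = s*(-4 + s))
(u(H(4))*(-77))*90 = ((5*(-4 + 5))*(-77))*90 = ((5*1)*(-77))*90 = (5*(-77))*90 = -385*90 = -34650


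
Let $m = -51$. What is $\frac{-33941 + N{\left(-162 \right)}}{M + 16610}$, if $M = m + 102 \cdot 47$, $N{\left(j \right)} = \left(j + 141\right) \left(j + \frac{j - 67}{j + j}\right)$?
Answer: $- \frac{3299815}{2306124} \approx -1.4309$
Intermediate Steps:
$N{\left(j \right)} = \left(141 + j\right) \left(j + \frac{-67 + j}{2 j}\right)$
$M = 4743$ ($M = -51 + 102 \cdot 47 = -51 + 4794 = 4743$)
$\frac{-33941 + N{\left(-162 \right)}}{M + 16610} = \frac{-33941 + \left(37 + \left(-162\right)^{2} - \frac{9447}{2 \left(-162\right)} + \frac{283}{2} \left(-162\right)\right)}{4743 + 16610} = \frac{-33941 + \left(37 + 26244 - - \frac{3149}{108} - 22923\right)}{21353} = \left(-33941 + \left(37 + 26244 + \frac{3149}{108} - 22923\right)\right) \frac{1}{21353} = \left(-33941 + \frac{365813}{108}\right) \frac{1}{21353} = \left(- \frac{3299815}{108}\right) \frac{1}{21353} = - \frac{3299815}{2306124}$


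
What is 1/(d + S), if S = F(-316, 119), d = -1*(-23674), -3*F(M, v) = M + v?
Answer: 3/71219 ≈ 4.2124e-5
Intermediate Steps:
F(M, v) = -M/3 - v/3 (F(M, v) = -(M + v)/3 = -M/3 - v/3)
d = 23674
S = 197/3 (S = -⅓*(-316) - ⅓*119 = 316/3 - 119/3 = 197/3 ≈ 65.667)
1/(d + S) = 1/(23674 + 197/3) = 1/(71219/3) = 3/71219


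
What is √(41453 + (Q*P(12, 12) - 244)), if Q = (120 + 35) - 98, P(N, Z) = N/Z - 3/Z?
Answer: √165007/2 ≈ 203.11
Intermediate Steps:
P(N, Z) = -3/Z + N/Z
Q = 57 (Q = 155 - 98 = 57)
√(41453 + (Q*P(12, 12) - 244)) = √(41453 + (57*((-3 + 12)/12) - 244)) = √(41453 + (57*((1/12)*9) - 244)) = √(41453 + (57*(¾) - 244)) = √(41453 + (171/4 - 244)) = √(41453 - 805/4) = √(165007/4) = √165007/2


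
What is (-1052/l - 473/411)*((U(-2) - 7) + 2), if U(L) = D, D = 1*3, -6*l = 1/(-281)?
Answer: 1457959330/411 ≈ 3.5473e+6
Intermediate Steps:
l = 1/1686 (l = -1/6/(-281) = -1/6*(-1/281) = 1/1686 ≈ 0.00059312)
D = 3
U(L) = 3
(-1052/l - 473/411)*((U(-2) - 7) + 2) = (-1052/1/1686 - 473/411)*((3 - 7) + 2) = (-1052*1686 - 473*1/411)*(-4 + 2) = (-1773672 - 473/411)*(-2) = -728979665/411*(-2) = 1457959330/411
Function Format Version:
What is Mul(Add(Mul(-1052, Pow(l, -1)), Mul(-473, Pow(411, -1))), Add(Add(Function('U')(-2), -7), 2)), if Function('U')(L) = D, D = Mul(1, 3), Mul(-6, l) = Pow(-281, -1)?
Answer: Rational(1457959330, 411) ≈ 3.5473e+6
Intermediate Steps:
l = Rational(1, 1686) (l = Mul(Rational(-1, 6), Pow(-281, -1)) = Mul(Rational(-1, 6), Rational(-1, 281)) = Rational(1, 1686) ≈ 0.00059312)
D = 3
Function('U')(L) = 3
Mul(Add(Mul(-1052, Pow(l, -1)), Mul(-473, Pow(411, -1))), Add(Add(Function('U')(-2), -7), 2)) = Mul(Add(Mul(-1052, Pow(Rational(1, 1686), -1)), Mul(-473, Pow(411, -1))), Add(Add(3, -7), 2)) = Mul(Add(Mul(-1052, 1686), Mul(-473, Rational(1, 411))), Add(-4, 2)) = Mul(Add(-1773672, Rational(-473, 411)), -2) = Mul(Rational(-728979665, 411), -2) = Rational(1457959330, 411)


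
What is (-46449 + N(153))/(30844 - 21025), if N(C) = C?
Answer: -5144/1091 ≈ -4.7149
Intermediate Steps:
(-46449 + N(153))/(30844 - 21025) = (-46449 + 153)/(30844 - 21025) = -46296/9819 = -46296*1/9819 = -5144/1091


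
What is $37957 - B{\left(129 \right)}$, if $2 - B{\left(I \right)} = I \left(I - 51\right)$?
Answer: $48017$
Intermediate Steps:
$B{\left(I \right)} = 2 - I \left(-51 + I\right)$ ($B{\left(I \right)} = 2 - I \left(I - 51\right) = 2 - I \left(-51 + I\right)$)
$37957 - B{\left(129 \right)} = 37957 - \left(2 - 129^{2} + 51 \cdot 129\right) = 37957 - \left(2 - 16641 + 6579\right) = 37957 - -10060 = 37957 + 10060 = 48017$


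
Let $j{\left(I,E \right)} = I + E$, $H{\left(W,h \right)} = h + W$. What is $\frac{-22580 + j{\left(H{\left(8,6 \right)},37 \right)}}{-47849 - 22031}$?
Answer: $\frac{22529}{69880} \approx 0.3224$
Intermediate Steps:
$H{\left(W,h \right)} = W + h$
$j{\left(I,E \right)} = E + I$
$\frac{-22580 + j{\left(H{\left(8,6 \right)},37 \right)}}{-47849 - 22031} = \frac{-22580 + \left(37 + \left(8 + 6\right)\right)}{-47849 - 22031} = \frac{-22580 + \left(37 + 14\right)}{-69880} = \left(-22580 + 51\right) \left(- \frac{1}{69880}\right) = \left(-22529\right) \left(- \frac{1}{69880}\right) = \frac{22529}{69880}$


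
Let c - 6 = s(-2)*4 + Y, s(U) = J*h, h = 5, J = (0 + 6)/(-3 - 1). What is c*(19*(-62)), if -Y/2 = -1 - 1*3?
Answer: 18848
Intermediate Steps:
J = -3/2 (J = 6/(-4) = 6*(-¼) = -3/2 ≈ -1.5000)
Y = 8 (Y = -2*(-1 - 1*3) = -2*(-1 - 3) = -2*(-4) = 8)
s(U) = -15/2 (s(U) = -3/2*5 = -15/2)
c = -16 (c = 6 + (-15/2*4 + 8) = 6 + (-30 + 8) = 6 - 22 = -16)
c*(19*(-62)) = -304*(-62) = -16*(-1178) = 18848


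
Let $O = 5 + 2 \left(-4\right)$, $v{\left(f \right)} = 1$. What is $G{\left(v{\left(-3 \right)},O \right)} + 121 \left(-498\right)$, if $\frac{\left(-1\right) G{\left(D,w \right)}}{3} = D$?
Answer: $-60261$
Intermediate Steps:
$O = -3$ ($O = 5 - 8 = -3$)
$G{\left(D,w \right)} = - 3 D$
$G{\left(v{\left(-3 \right)},O \right)} + 121 \left(-498\right) = \left(-3\right) 1 + 121 \left(-498\right) = -3 - 60258 = -60261$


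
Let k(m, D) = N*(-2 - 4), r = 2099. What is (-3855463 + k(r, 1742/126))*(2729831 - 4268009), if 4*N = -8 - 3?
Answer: 5930362986477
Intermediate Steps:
N = -11/4 (N = (-8 - 3)/4 = (1/4)*(-11) = -11/4 ≈ -2.7500)
k(m, D) = 33/2 (k(m, D) = -11*(-2 - 4)/4 = -11/4*(-6) = 33/2)
(-3855463 + k(r, 1742/126))*(2729831 - 4268009) = (-3855463 + 33/2)*(2729831 - 4268009) = -7710893/2*(-1538178) = 5930362986477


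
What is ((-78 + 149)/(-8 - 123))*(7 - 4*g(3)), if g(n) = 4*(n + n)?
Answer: 6319/131 ≈ 48.237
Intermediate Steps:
g(n) = 8*n (g(n) = 4*(2*n) = 8*n)
((-78 + 149)/(-8 - 123))*(7 - 4*g(3)) = ((-78 + 149)/(-8 - 123))*(7 - 4*8*3) = (71/(-131))*(7 - 4*24) = (71*(-1/131))*(7 - 1*96) = -71*(7 - 96)/131 = -71/131*(-89) = 6319/131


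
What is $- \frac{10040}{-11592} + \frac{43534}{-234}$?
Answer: $- \frac{1162724}{6279} \approx -185.18$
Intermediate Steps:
$- \frac{10040}{-11592} + \frac{43534}{-234} = \left(-10040\right) \left(- \frac{1}{11592}\right) + 43534 \left(- \frac{1}{234}\right) = \frac{1255}{1449} - \frac{21767}{117} = - \frac{1162724}{6279}$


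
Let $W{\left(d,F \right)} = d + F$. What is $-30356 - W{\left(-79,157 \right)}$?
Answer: $-30434$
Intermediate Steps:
$W{\left(d,F \right)} = F + d$
$-30356 - W{\left(-79,157 \right)} = -30356 - \left(157 - 79\right) = -30356 - 78 = -30434$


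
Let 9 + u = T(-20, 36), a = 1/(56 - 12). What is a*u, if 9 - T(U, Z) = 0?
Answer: 0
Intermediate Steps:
a = 1/44 ≈ 0.022727
T(U, Z) = 9 (T(U, Z) = 9 - 1*0 = 9 + 0 = 9)
u = 0 (u = -9 + 9 = 0)
a*u = (1/44)*0 = 0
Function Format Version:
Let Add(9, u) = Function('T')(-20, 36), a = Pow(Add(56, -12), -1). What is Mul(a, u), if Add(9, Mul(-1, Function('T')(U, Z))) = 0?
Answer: 0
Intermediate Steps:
a = Rational(1, 44) (a = Pow(44, -1) = Rational(1, 44) ≈ 0.022727)
Function('T')(U, Z) = 9 (Function('T')(U, Z) = Add(9, Mul(-1, 0)) = Add(9, 0) = 9)
u = 0 (u = Add(-9, 9) = 0)
Mul(a, u) = Mul(Rational(1, 44), 0) = 0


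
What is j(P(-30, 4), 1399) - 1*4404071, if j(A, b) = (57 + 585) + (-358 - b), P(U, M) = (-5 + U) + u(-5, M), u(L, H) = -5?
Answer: -4405186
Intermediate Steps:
P(U, M) = -10 + U (P(U, M) = (-5 + U) - 5 = -10 + U)
j(A, b) = 284 - b (j(A, b) = 642 + (-358 - b) = 284 - b)
j(P(-30, 4), 1399) - 1*4404071 = (284 - 1*1399) - 1*4404071 = (284 - 1399) - 4404071 = -1115 - 4404071 = -4405186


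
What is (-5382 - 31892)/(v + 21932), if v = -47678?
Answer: 18637/12873 ≈ 1.4478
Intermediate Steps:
(-5382 - 31892)/(v + 21932) = (-5382 - 31892)/(-47678 + 21932) = -37274/(-25746) = -37274*(-1/25746) = 18637/12873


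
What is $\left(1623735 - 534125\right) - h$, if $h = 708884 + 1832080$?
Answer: $-1451354$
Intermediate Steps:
$h = 2540964$
$\left(1623735 - 534125\right) - h = \left(1623735 - 534125\right) - 2540964 = 1089610 - 2540964 = -1451354$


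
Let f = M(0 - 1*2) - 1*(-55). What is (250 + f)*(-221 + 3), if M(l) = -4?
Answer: -65618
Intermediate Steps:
f = 51 (f = -4 - 1*(-55) = -4 + 55 = 51)
(250 + f)*(-221 + 3) = (250 + 51)*(-221 + 3) = 301*(-218) = -65618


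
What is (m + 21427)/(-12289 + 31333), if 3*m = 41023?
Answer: 26326/14283 ≈ 1.8432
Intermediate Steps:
m = 41023/3 (m = (1/3)*41023 = 41023/3 ≈ 13674.)
(m + 21427)/(-12289 + 31333) = (41023/3 + 21427)/(-12289 + 31333) = (105304/3)/19044 = (105304/3)*(1/19044) = 26326/14283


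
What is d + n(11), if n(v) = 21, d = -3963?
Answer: -3942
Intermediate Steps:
d + n(11) = -3963 + 21 = -3942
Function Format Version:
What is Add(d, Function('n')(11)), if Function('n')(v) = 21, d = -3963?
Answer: -3942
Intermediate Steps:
Add(d, Function('n')(11)) = Add(-3963, 21) = -3942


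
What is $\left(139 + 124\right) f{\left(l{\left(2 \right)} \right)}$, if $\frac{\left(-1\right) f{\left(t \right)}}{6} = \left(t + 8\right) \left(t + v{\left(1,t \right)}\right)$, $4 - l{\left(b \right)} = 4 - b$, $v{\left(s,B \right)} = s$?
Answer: $-47340$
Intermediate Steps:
$l{\left(b \right)} = b$ ($l{\left(b \right)} = 4 - \left(4 - b\right) = 4 + \left(-4 + b\right) = b$)
$f{\left(t \right)} = - 6 \left(1 + t\right) \left(8 + t\right)$ ($f{\left(t \right)} = - 6 \left(t + 8\right) \left(t + 1\right) = - 6 \left(8 + t\right) \left(1 + t\right) = - 6 \left(1 + t\right) \left(8 + t\right)$)
$\left(139 + 124\right) f{\left(l{\left(2 \right)} \right)} = \left(139 + 124\right) \left(-48 - 108 - 6 \cdot 2^{2}\right) = 263 \left(-48 - 108 - 24\right) = 263 \left(-180\right) = -47340$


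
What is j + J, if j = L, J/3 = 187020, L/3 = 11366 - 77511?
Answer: 362625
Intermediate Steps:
L = -198435 (L = 3*(11366 - 77511) = 3*(-66145) = -198435)
J = 561060 (J = 3*187020 = 561060)
j = -198435
j + J = -198435 + 561060 = 362625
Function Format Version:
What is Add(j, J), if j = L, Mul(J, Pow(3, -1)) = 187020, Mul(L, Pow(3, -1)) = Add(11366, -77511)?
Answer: 362625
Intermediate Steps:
L = -198435 (L = Mul(3, Add(11366, -77511)) = Mul(3, -66145) = -198435)
J = 561060 (J = Mul(3, 187020) = 561060)
j = -198435
Add(j, J) = Add(-198435, 561060) = 362625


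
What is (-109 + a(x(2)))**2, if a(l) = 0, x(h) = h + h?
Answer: 11881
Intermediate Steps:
x(h) = 2*h
(-109 + a(x(2)))**2 = (-109 + 0)**2 = (-109)**2 = 11881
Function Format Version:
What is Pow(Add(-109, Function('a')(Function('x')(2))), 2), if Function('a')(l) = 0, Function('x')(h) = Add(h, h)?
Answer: 11881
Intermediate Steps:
Function('x')(h) = Mul(2, h)
Pow(Add(-109, Function('a')(Function('x')(2))), 2) = Pow(Add(-109, 0), 2) = Pow(-109, 2) = 11881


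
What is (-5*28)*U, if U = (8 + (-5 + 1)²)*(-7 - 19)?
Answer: 87360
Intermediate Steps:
U = -624 (U = (8 + (-4)²)*(-26) = (8 + 16)*(-26) = 24*(-26) = -624)
(-5*28)*U = -5*28*(-624) = -140*(-624) = 87360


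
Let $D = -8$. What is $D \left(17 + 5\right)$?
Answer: $-176$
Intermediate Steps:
$D \left(17 + 5\right) = - 8 \left(17 + 5\right) = \left(-8\right) 22 = -176$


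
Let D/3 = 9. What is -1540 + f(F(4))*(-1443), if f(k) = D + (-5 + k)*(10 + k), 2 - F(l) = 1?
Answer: 22991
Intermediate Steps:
D = 27 (D = 3*9 = 27)
F(l) = 1 (F(l) = 2 - 1*1 = 2 - 1 = 1)
f(k) = 27 + (-5 + k)*(10 + k)
-1540 + f(F(4))*(-1443) = -1540 + (-23 + 1² + 5*1)*(-1443) = -1540 + (-23 + 1 + 5)*(-1443) = -1540 - 17*(-1443) = -1540 + 24531 = 22991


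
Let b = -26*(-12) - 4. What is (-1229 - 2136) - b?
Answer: -3673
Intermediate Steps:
b = 308 (b = 312 - 4 = 308)
(-1229 - 2136) - b = (-1229 - 2136) - 1*308 = -3365 - 308 = -3673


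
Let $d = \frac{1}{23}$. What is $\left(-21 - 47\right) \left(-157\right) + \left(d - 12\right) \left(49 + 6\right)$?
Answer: $\frac{230423}{23} \approx 10018.0$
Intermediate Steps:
$d = \frac{1}{23} \approx 0.043478$
$\left(-21 - 47\right) \left(-157\right) + \left(d - 12\right) \left(49 + 6\right) = \left(-21 - 47\right) \left(-157\right) + \left(\frac{1}{23} - 12\right) \left(49 + 6\right) = \left(-68\right) \left(-157\right) - \frac{15125}{23} = 10676 - \frac{15125}{23} = \frac{230423}{23}$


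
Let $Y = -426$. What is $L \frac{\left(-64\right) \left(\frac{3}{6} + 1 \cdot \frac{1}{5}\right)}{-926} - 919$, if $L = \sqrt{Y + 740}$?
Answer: $-919 + \frac{112 \sqrt{314}}{2315} \approx -918.14$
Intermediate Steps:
$L = \sqrt{314}$ ($L = \sqrt{-426 + 740} = \sqrt{314} \approx 17.72$)
$L \frac{\left(-64\right) \left(\frac{3}{6} + 1 \cdot \frac{1}{5}\right)}{-926} - 919 = \sqrt{314} \frac{\left(-64\right) \left(\frac{3}{6} + 1 \cdot \frac{1}{5}\right)}{-926} - 919 = \sqrt{314} - 64 \left(3 \cdot \frac{1}{6} + 1 \cdot \frac{1}{5}\right) \left(- \frac{1}{926}\right) - 919 = \sqrt{314} - 64 \left(\frac{1}{2} + \frac{1}{5}\right) \left(- \frac{1}{926}\right) - 919 = \sqrt{314} \left(-64\right) \frac{7}{10} \left(- \frac{1}{926}\right) - 919 = \sqrt{314} \left(\left(- \frac{224}{5}\right) \left(- \frac{1}{926}\right)\right) - 919 = \sqrt{314} \cdot \frac{112}{2315} - 919 = \frac{112 \sqrt{314}}{2315} - 919 = -919 + \frac{112 \sqrt{314}}{2315}$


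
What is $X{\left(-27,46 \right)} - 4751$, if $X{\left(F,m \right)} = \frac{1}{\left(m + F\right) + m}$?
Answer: $- \frac{308814}{65} \approx -4751.0$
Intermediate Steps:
$X{\left(F,m \right)} = \frac{1}{F + 2 m}$ ($X{\left(F,m \right)} = \frac{1}{\left(F + m\right) + m} = \frac{1}{F + 2 m}$)
$X{\left(-27,46 \right)} - 4751 = \frac{1}{-27 + 2 \cdot 46} - 4751 = \frac{1}{-27 + 92} - 4751 = \frac{1}{65} - 4751 = - \frac{308814}{65}$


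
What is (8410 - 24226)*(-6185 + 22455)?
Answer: -257326320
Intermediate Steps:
(8410 - 24226)*(-6185 + 22455) = -15816*16270 = -257326320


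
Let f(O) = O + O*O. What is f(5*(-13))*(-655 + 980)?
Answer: 1352000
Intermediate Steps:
f(O) = O + O²
f(5*(-13))*(-655 + 980) = ((5*(-13))*(1 + 5*(-13)))*(-655 + 980) = -65*(1 - 65)*325 = -65*(-64)*325 = 4160*325 = 1352000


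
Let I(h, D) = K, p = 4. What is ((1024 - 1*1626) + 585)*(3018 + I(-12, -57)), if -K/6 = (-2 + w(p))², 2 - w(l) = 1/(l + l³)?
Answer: -6977613/136 ≈ -51306.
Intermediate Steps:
w(l) = 2 - 1/(l + l³)
K = -3/2312 (K = -6*(-2 + (-1 + 2*4 + 2*4³)/(4 + 4³))² = -6*(-2 + (-1 + 8 + 2*64)/(4 + 64))² = -6*(-2 + (-1 + 8 + 128)/68)² = -6*(-2 + (1/68)*135)² = -6*(-2 + 135/68)² = -6*(-1/68)² = -6*1/4624 = -3/2312 ≈ -0.0012976)
I(h, D) = -3/2312
((1024 - 1*1626) + 585)*(3018 + I(-12, -57)) = ((1024 - 1*1626) + 585)*(3018 - 3/2312) = ((1024 - 1626) + 585)*(6977613/2312) = (-602 + 585)*(6977613/2312) = -17*6977613/2312 = -6977613/136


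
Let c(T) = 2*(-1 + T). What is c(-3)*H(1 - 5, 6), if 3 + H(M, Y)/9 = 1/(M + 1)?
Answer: 240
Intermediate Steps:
c(T) = -2 + 2*T
H(M, Y) = -27 + 9/(1 + M) (H(M, Y) = -27 + 9/(M + 1) = -27 + 9/(1 + M))
c(-3)*H(1 - 5, 6) = (-2 + 2*(-3))*(9*(-2 - 3*(1 - 5))/(1 + (1 - 5))) = (-2 - 6)*(9*(-2 - 3*(-4))/(1 - 4)) = -72*(-2 + 12)/(-3) = -72*(-1)*10/3 = -8*(-30) = 240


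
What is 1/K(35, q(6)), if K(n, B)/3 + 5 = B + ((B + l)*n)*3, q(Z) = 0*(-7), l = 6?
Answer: 1/1875 ≈ 0.00053333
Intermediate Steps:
q(Z) = 0
K(n, B) = -15 + 3*B + 9*n*(6 + B) (K(n, B) = -15 + 3*(B + ((B + 6)*n)*3) = -15 + 3*(B + ((6 + B)*n)*3) = -15 + 3*(B + (n*(6 + B))*3) = -15 + 3*(B + 3*n*(6 + B)) = -15 + (3*B + 9*n*(6 + B)) = -15 + 3*B + 9*n*(6 + B))
1/K(35, q(6)) = 1/(-15 + 3*0 + 54*35 + 9*0*35) = 1/(-15 + 0 + 1890 + 0) = 1/1875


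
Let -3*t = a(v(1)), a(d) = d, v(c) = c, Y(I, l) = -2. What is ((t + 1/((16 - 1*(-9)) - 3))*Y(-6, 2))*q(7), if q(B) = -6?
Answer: -38/11 ≈ -3.4545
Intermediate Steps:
t = -⅓ (t = -⅓*1 = -⅓ ≈ -0.33333)
((t + 1/((16 - 1*(-9)) - 3))*Y(-6, 2))*q(7) = ((-⅓ + 1/((16 - 1*(-9)) - 3))*(-2))*(-6) = ((-⅓ + 1/((16 + 9) - 3))*(-2))*(-6) = ((-⅓ + 1/(25 - 3))*(-2))*(-6) = ((-⅓ + 1/22)*(-2))*(-6) = -19/66*(-2)*(-6) = (19/33)*(-6) = -38/11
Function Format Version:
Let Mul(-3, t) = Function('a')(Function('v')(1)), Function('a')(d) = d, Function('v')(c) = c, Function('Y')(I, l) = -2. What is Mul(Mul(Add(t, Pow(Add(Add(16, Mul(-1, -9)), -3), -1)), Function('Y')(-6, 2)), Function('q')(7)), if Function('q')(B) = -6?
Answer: Rational(-38, 11) ≈ -3.4545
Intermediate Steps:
t = Rational(-1, 3) (t = Mul(Rational(-1, 3), 1) = Rational(-1, 3) ≈ -0.33333)
Mul(Mul(Add(t, Pow(Add(Add(16, Mul(-1, -9)), -3), -1)), Function('Y')(-6, 2)), Function('q')(7)) = Mul(Mul(Add(Rational(-1, 3), Pow(Add(Add(16, Mul(-1, -9)), -3), -1)), -2), -6) = Mul(Mul(Add(Rational(-1, 3), Pow(Add(Add(16, 9), -3), -1)), -2), -6) = Mul(Mul(Add(Rational(-1, 3), Pow(Add(25, -3), -1)), -2), -6) = Mul(Mul(Add(Rational(-1, 3), Pow(22, -1)), -2), -6) = Mul(Mul(Add(Rational(-1, 3), Rational(1, 22)), -2), -6) = Mul(Mul(Rational(-19, 66), -2), -6) = Mul(Rational(19, 33), -6) = Rational(-38, 11)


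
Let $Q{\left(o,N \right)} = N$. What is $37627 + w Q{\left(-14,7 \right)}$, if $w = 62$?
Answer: $38061$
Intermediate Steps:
$37627 + w Q{\left(-14,7 \right)} = 37627 + 62 \cdot 7 = 37627 + 434 = 38061$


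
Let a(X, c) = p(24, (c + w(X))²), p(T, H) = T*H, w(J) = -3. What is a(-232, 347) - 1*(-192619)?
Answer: 3032683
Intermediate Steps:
p(T, H) = H*T
a(X, c) = 24*(-3 + c)² (a(X, c) = (c - 3)²*24 = (-3 + c)²*24 = 24*(-3 + c)²)
a(-232, 347) - 1*(-192619) = 24*(-3 + 347)² - 1*(-192619) = 24*344² + 192619 = 24*118336 + 192619 = 2840064 + 192619 = 3032683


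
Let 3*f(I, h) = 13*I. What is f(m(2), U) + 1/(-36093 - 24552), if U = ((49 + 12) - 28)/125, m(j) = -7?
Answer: -1839566/60645 ≈ -30.333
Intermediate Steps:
U = 33/125 (U = (61 - 28)*(1/125) = 33*(1/125) = 33/125 ≈ 0.26400)
f(I, h) = 13*I/3 (f(I, h) = (13*I)/3 = 13*I/3)
f(m(2), U) + 1/(-36093 - 24552) = (13/3)*(-7) + 1/(-36093 - 24552) = -91/3 + 1/(-60645) = -91/3 - 1/60645 = -1839566/60645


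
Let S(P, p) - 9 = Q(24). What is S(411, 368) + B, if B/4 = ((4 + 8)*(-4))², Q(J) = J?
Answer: 9249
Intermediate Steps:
S(P, p) = 33 (S(P, p) = 9 + 24 = 33)
B = 9216 (B = 4*((4 + 8)*(-4))² = 4*(12*(-4))² = 4*(-48)² = 4*2304 = 9216)
S(411, 368) + B = 33 + 9216 = 9249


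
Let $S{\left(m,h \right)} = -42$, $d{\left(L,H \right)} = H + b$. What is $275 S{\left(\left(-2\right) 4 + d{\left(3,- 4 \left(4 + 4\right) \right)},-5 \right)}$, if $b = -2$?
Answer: $-11550$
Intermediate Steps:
$d{\left(L,H \right)} = -2 + H$ ($d{\left(L,H \right)} = H - 2 = -2 + H$)
$275 S{\left(\left(-2\right) 4 + d{\left(3,- 4 \left(4 + 4\right) \right)},-5 \right)} = 275 \left(-42\right) = -11550$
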